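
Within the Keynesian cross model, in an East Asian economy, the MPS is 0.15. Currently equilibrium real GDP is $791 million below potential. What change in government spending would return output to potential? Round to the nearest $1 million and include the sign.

+$119 million

MPC = 1 − MPS = 1 − 0.15 = 0.85.
Spending multiplier = 1/(1 − MPC) = 1/(1 − 0.85) = 1/0.15 ≈ 6.667.
Need ΔY = +$791 million, so ΔG = ΔY/k = (+$791 million) × 0.15 ≈ +$119 million.
The government should increase government spending by $119 million.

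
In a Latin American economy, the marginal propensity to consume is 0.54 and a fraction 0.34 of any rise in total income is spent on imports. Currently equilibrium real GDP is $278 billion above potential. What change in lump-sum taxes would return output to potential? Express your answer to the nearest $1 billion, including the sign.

Spending multiplier = 1/(1 − c + m) = 1/(1 − 0.54 + 0.34) = 1/0.8 = 1.25.
Tax multiplier = −c·k = −0.54/0.8 = −0.675. Need ΔY = −$278 billion, so ΔT = ΔY/(−c·k) = −(−$278 billion) × 0.8 / 0.54 ≈ +$412 billion.
The government should raise lump-sum taxes by $412 billion.

+$412 billion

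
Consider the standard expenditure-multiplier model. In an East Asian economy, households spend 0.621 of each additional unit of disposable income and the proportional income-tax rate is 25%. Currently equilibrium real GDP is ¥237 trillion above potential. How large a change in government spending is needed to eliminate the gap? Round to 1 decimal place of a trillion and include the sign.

−¥126.6 trillion

Spending multiplier = 1/(1 − c(1−t)) = 1/(1 − 0.621×0.75) = 1/0.53425 ≈ 1.872.
Need ΔY = −¥237 trillion, so ΔG = ΔY/k = (−¥237 trillion) × 0.53425 ≈ −¥126.6 trillion.
The government should cut government spending by ¥126.6 trillion.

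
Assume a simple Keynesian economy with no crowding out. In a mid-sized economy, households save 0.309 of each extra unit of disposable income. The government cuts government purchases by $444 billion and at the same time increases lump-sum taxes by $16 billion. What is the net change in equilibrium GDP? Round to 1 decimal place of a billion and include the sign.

MPC = 1 − MPS = 1 − 0.309 = 0.691.
Expenditure multiplier = 1/(1 − MPC) = 1/(1 − 0.691) = 1/0.309 ≈ 3.236.
ΔG contributes k·ΔG = (−$444 billion) / 0.309 ≈ −$1,436.9 billion.
ΔT of +$16 billion changes first-round spending by −c·ΔT = −$11.056 billion, contributing k·(−c·ΔT) = (−$11.056 billion) / 0.309 ≈ −$35.8 billion.
Net ΔY = k(ΔG − c·ΔT) = (−$455.056 billion) / 0.309 ≈ −$1,472.7 billion.

−$1,472.7 billion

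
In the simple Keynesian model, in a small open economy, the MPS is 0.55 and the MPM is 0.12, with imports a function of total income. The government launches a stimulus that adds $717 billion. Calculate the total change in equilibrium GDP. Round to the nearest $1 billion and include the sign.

+$1,070 billion

MPC = 1 − MPS = 1 − 0.55 = 0.45.
Expenditure multiplier = 1/(1 − c + m) = 1/(1 − 0.45 + 0.12) = 1/0.67 ≈ 1.493.
ΔY = k × ΔG = (+$717 billion) / 0.67 ≈ +$1,070 billion.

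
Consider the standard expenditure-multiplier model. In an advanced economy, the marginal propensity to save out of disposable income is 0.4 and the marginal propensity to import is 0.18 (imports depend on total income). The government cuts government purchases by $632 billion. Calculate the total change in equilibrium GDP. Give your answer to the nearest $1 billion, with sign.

−$1,090 billion

MPC = 1 − MPS = 1 − 0.4 = 0.6.
Government-spending multiplier = 1/(1 − c + m) = 1/(1 − 0.6 + 0.18) = 1/0.58 ≈ 1.724.
ΔY = k × ΔG = (−$632 billion) / 0.58 ≈ −$1,090 billion.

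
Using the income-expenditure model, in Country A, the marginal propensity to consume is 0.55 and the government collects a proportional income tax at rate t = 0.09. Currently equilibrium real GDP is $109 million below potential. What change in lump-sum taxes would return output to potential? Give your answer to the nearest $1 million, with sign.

−$99 million

Spending multiplier = 1/(1 − c(1−t)) = 1/(1 − 0.55×0.91) = 1/0.4995 ≈ 2.002.
Tax multiplier = −c·k = −0.55/0.4995 ≈ −1.101. Need ΔY = +$109 million, so ΔT = ΔY/(−c·k) = −(+$109 million) × 0.4995 / 0.55 ≈ −$99 million.
The government should cut lump-sum taxes by $99 million.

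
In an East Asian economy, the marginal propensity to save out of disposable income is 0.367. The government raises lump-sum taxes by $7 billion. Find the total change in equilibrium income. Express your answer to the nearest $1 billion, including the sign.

−$12 billion

MPC = 1 − MPS = 1 − 0.367 = 0.633.
A lump-sum tax change of +$7 billion shifts disposable income by −$7 billion; first-round consumption changes by −c × ΔT = −0.633 × (+$7 billion) = −$4.431 billion.
Expenditure multiplier = 1/(1 − MPC) = 1/(1 − 0.633) = 1/0.367 ≈ 2.725.
The tax multiplier is −c × k ≈ −1.725, so ΔY = k × (−c·ΔT) = (−$4.431 billion) / 0.367 ≈ −$12 billion.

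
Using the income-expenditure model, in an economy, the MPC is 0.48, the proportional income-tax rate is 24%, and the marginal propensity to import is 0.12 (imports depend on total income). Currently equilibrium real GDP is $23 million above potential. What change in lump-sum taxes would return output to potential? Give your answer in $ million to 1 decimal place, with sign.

Spending multiplier = 1/(1 − c(1−t) + m) = 1/(1 − 0.48×0.76 + 0.12) = 1/0.7552 ≈ 1.324.
Tax multiplier = −c·k = −0.48/0.7552 ≈ −0.636. Need ΔY = −$23 million, so ΔT = ΔY/(−c·k) = −(−$23 million) × 0.7552 / 0.48 ≈ +$36.2 million.
The government should raise lump-sum taxes by $36.2 million.

+$36.2 million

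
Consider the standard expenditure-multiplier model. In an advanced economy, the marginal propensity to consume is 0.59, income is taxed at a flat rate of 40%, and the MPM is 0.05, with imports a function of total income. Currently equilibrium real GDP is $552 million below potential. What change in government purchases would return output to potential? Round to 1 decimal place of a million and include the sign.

Spending multiplier = 1/(1 − c(1−t) + m) = 1/(1 − 0.59×0.6 + 0.05) = 1/0.696 ≈ 1.437.
Need ΔY = +$552 million, so ΔG = ΔY/k = (+$552 million) × 0.696 ≈ +$384.2 million.
The government should increase government purchases by $384.2 million.

+$384.2 million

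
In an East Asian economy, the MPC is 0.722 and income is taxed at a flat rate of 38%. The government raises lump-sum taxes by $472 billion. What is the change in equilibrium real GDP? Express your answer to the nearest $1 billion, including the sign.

A lump-sum tax change of +$472 billion shifts disposable income by −$472 billion; first-round consumption changes by −c × ΔT = −0.722 × (+$472 billion) = −$340.784 billion.
Expenditure multiplier = 1/(1 − c(1−t)) = 1/(1 − 0.722×0.62) = 1/0.55236 ≈ 1.81.
The tax multiplier is −c × k ≈ −1.307, so ΔY = k × (−c·ΔT) = (−$340.784 billion) / 0.55236 ≈ −$617 billion.

−$617 billion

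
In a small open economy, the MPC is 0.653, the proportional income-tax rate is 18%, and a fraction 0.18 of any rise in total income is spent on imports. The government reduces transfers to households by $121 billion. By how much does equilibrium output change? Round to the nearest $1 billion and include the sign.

The transfer change shifts disposable income by −$121 billion, so first-round consumption changes by c·ΔTR = 0.653 × (−$121 billion) = −$79.013 billion.
Expenditure multiplier = 1/(1 − c(1−t) + m) = 1/(1 − 0.653×0.82 + 0.18) = 1/0.64454 ≈ 1.551.
The transfer multiplier is c × k ≈ 1.013, so ΔY = k × (c·ΔTR) = (−$79.013 billion) / 0.64454 ≈ −$123 billion.

−$123 billion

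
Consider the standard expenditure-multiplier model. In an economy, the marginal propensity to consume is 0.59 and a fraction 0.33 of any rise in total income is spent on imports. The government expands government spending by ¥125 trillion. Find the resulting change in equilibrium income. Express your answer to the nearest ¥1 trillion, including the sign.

Government-spending multiplier = 1/(1 − c + m) = 1/(1 − 0.59 + 0.33) = 1/0.74 ≈ 1.351.
ΔY = k × ΔG = (+¥125 trillion) / 0.74 ≈ +¥169 trillion.

+¥169 trillion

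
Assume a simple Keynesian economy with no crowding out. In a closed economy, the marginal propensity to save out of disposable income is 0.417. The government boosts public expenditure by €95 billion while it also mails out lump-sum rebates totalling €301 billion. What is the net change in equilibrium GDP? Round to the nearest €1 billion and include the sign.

MPC = 1 − MPS = 1 − 0.417 = 0.583.
Expenditure multiplier = 1/(1 − MPC) = 1/(1 − 0.583) = 1/0.417 ≈ 2.398.
ΔG contributes k·ΔG = (+€95 billion) / 0.417 ≈ +€227.8 billion.
ΔT of −€301 billion changes first-round spending by −c·ΔT = +€175.483 billion, contributing k·(−c·ΔT) = (+€175.483 billion) / 0.417 ≈ +€420.8 billion.
Net ΔY = k(ΔG − c·ΔT) = (+€270.483 billion) / 0.417 ≈ +€649 billion.

+€649 billion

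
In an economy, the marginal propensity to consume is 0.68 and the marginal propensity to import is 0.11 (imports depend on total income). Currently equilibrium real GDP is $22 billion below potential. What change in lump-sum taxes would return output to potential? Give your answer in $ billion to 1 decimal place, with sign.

Spending multiplier = 1/(1 − c + m) = 1/(1 − 0.68 + 0.11) = 1/0.43 ≈ 2.326.
Tax multiplier = −c·k = −0.68/0.43 ≈ −1.581. Need ΔY = +$22 billion, so ΔT = ΔY/(−c·k) = −(+$22 billion) × 0.43 / 0.68 ≈ −$13.9 billion.
The government should cut lump-sum taxes by $13.9 billion.

−$13.9 billion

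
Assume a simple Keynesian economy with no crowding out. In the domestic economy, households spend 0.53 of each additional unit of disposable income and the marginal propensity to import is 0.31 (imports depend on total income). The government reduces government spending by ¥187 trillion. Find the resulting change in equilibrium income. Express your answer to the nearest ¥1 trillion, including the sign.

−¥240 trillion

Spending multiplier = 1/(1 − c + m) = 1/(1 − 0.53 + 0.31) = 1/0.78 ≈ 1.282.
ΔY = k × ΔG = (−¥187 trillion) / 0.78 ≈ −¥240 trillion.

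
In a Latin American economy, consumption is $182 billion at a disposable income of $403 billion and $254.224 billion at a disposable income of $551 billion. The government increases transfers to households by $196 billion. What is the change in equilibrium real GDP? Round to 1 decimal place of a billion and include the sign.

+$186.8 billion

MPC = ΔC/ΔYd = (254.224 − 182)/(551 − 403) = 72.224/148 = 0.488.
The transfer change shifts disposable income by +$196 billion, so first-round consumption changes by c·ΔTR = 0.488 × (+$196 billion) = +$95.648 billion.
Expenditure multiplier = 1/(1 − MPC) = 1/(1 − 0.488) = 1/0.512 ≈ 1.953.
The transfer multiplier is c × k ≈ 0.953, so ΔY = k × (c·ΔTR) = (+$95.648 billion) / 0.512 ≈ +$186.8 billion.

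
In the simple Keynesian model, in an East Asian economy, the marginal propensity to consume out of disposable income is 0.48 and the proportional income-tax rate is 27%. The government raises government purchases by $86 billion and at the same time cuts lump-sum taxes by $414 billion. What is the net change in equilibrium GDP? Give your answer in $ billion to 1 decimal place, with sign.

Expenditure multiplier = 1/(1 − c(1−t)) = 1/(1 − 0.48×0.73) = 1/0.6496 ≈ 1.539.
ΔG contributes k·ΔG = (+$86 billion) / 0.6496 ≈ +$132.4 billion.
ΔT of −$414 billion changes first-round spending by −c·ΔT = +$198.72 billion, contributing k·(−c·ΔT) = (+$198.72 billion) / 0.6496 ≈ +$305.9 billion.
Net ΔY = k(ΔG − c·ΔT) = (+$284.72 billion) / 0.6496 ≈ +$438.3 billion.

+$438.3 billion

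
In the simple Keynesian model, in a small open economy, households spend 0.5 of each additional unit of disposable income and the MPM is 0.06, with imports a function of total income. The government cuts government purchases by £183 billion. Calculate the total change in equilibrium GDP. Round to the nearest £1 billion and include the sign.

−£327 billion

Government-spending multiplier = 1/(1 − c + m) = 1/(1 − 0.5 + 0.06) = 1/0.56 ≈ 1.786.
ΔY = k × ΔG = (−£183 billion) / 0.56 ≈ −£327 billion.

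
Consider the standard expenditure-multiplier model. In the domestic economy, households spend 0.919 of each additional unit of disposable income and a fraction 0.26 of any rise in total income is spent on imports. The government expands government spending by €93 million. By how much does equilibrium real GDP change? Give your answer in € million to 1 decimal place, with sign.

Spending multiplier = 1/(1 − c + m) = 1/(1 − 0.919 + 0.26) = 1/0.341 ≈ 2.933.
ΔY = k × ΔG = (+€93 million) / 0.341 ≈ +€272.7 million.

+€272.7 million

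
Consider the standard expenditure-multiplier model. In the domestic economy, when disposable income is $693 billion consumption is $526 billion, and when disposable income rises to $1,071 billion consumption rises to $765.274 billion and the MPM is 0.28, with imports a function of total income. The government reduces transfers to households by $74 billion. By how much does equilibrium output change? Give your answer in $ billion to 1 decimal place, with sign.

−$72.4 billion

MPC = ΔC/ΔYd = (765.274 − 526)/(1,071 − 693) = 239.274/378 = 0.633.
The transfer change shifts disposable income by −$74 billion, so first-round consumption changes by c·ΔTR = 0.633 × (−$74 billion) = −$46.842 billion.
Expenditure multiplier = 1/(1 − c + m) = 1/(1 − 0.633 + 0.28) = 1/0.647 ≈ 1.546.
The transfer multiplier is c × k ≈ 0.978, so ΔY = k × (c·ΔTR) = (−$46.842 billion) / 0.647 ≈ −$72.4 billion.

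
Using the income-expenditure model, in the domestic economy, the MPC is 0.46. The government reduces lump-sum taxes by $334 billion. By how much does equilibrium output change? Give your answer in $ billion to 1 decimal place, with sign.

A lump-sum tax change of −$334 billion shifts disposable income by +$334 billion; first-round consumption changes by −c × ΔT = −0.46 × (−$334 billion) = +$153.64 billion.
Expenditure multiplier = 1/(1 − MPC) = 1/(1 − 0.46) = 1/0.54 ≈ 1.852.
The tax multiplier is −c × k ≈ −0.852, so ΔY = k × (−c·ΔT) = (+$153.64 billion) / 0.54 ≈ +$284.5 billion.

+$284.5 billion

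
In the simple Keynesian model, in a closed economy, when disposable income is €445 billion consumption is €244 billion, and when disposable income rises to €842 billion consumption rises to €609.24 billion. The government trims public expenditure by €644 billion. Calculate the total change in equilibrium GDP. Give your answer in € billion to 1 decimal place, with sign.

−€8,050.0 billion

MPC = ΔC/ΔYd = (609.24 − 244)/(842 − 445) = 365.24/397 = 0.92.
Expenditure multiplier = 1/(1 − MPC) = 1/(1 − 0.92) = 1/0.08 = 12.5.
ΔY = k × ΔG = (−€644 billion) / 0.08 = −€8,050 billion.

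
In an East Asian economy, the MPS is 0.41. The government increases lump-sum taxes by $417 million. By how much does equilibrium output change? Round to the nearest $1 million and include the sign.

MPC = 1 − MPS = 1 − 0.41 = 0.59.
A lump-sum tax change of +$417 million shifts disposable income by −$417 million; first-round consumption changes by −c × ΔT = −0.59 × (+$417 million) = −$246.03 million.
Expenditure multiplier = 1/(1 − MPC) = 1/(1 − 0.59) = 1/0.41 ≈ 2.439.
The tax multiplier is −c × k ≈ −1.439, so ΔY = k × (−c·ΔT) = (−$246.03 million) / 0.41 ≈ −$600 million.

−$600 million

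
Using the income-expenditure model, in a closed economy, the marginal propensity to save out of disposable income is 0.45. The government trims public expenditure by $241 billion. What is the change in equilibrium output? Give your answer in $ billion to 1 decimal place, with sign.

−$535.6 billion

MPC = 1 − MPS = 1 − 0.45 = 0.55.
Government-spending multiplier = 1/(1 − MPC) = 1/(1 − 0.55) = 1/0.45 ≈ 2.222.
ΔY = k × ΔG = (−$241 billion) / 0.45 ≈ −$535.6 billion.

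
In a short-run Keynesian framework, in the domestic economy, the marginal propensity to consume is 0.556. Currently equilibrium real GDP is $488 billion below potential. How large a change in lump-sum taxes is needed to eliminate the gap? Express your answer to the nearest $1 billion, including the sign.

−$390 billion

Spending multiplier = 1/(1 − MPC) = 1/(1 − 0.556) = 1/0.444 ≈ 2.252.
Tax multiplier = −c·k = −0.556/0.444 ≈ −1.252. Need ΔY = +$488 billion, so ΔT = ΔY/(−c·k) = −(+$488 billion) × 0.444 / 0.556 ≈ −$390 billion.
The government should cut lump-sum taxes by $390 billion.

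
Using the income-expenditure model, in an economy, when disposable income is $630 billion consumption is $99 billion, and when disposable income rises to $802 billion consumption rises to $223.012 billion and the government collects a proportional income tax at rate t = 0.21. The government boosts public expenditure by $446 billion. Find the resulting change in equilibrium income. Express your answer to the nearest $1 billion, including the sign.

MPC = ΔC/ΔYd = (223.012 − 99)/(802 − 630) = 124.012/172 = 0.721.
Expenditure multiplier = 1/(1 − c(1−t)) = 1/(1 − 0.721×0.79) = 1/0.43041 ≈ 2.323.
ΔY = k × ΔG = (+$446 billion) / 0.43041 ≈ +$1,036 billion.

+$1,036 billion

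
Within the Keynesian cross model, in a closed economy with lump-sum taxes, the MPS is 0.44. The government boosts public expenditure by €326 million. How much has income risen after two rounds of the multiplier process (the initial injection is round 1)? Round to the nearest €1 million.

€509 million

MPC = 1 − MPS = 1 − 0.44 = 0.56.
Round 1 adds ΔG = €326 million; each later round is MPC = 0.56 times the previous.
After 2 rounds: 326 + 182.56 = ΔG·(1 − c^2)/(1 − c) = 326 × (1 − 0.3136)/0.44 ≈ €509 million.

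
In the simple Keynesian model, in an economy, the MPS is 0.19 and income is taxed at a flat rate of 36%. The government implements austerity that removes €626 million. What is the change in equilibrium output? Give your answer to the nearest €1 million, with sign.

−€1,300 million

MPC = 1 − MPS = 1 − 0.19 = 0.81.
Spending multiplier = 1/(1 − c(1−t)) = 1/(1 − 0.81×0.64) = 1/0.4816 ≈ 2.076.
ΔY = k × ΔG = (−€626 million) / 0.4816 ≈ −€1,300 million.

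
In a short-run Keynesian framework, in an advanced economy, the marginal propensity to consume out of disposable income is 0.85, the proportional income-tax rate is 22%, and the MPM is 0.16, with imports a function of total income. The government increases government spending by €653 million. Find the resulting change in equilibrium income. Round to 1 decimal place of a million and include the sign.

Government-spending multiplier = 1/(1 − c(1−t) + m) = 1/(1 − 0.85×0.78 + 0.16) = 1/0.497 ≈ 2.012.
ΔY = k × ΔG = (+€653 million) / 0.497 ≈ +€1,313.9 million.

+€1,313.9 million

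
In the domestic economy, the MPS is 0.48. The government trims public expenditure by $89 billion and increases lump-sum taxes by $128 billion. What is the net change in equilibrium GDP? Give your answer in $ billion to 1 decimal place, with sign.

MPC = 1 − MPS = 1 − 0.48 = 0.52.
Expenditure multiplier = 1/(1 − MPC) = 1/(1 − 0.52) = 1/0.48 ≈ 2.083.
ΔG contributes k·ΔG = (−$89 billion) / 0.48 ≈ −$185.4 billion.
ΔT of +$128 billion changes first-round spending by −c·ΔT = −$66.56 billion, contributing k·(−c·ΔT) = (−$66.56 billion) / 0.48 ≈ −$138.7 billion.
Net ΔY = k(ΔG − c·ΔT) = (−$155.56 billion) / 0.48 ≈ −$324.1 billion.

−$324.1 billion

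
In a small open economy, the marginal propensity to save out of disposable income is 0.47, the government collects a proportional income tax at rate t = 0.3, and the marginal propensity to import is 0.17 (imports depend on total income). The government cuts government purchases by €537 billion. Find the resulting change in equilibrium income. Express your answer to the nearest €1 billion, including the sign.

−€672 billion

MPC = 1 − MPS = 1 − 0.47 = 0.53.
Expenditure multiplier = 1/(1 − c(1−t) + m) = 1/(1 − 0.53×0.7 + 0.17) = 1/0.799 ≈ 1.252.
ΔY = k × ΔG = (−€537 billion) / 0.799 ≈ −€672 billion.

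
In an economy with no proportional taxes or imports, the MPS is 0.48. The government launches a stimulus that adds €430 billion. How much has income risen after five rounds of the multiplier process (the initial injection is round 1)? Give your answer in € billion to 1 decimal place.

€861.8 billion

MPC = 1 − MPS = 1 − 0.48 = 0.52.
Round 1 adds ΔG = €430 billion; each later round is MPC = 0.52 times the previous.
After 5 rounds: 430 + 223.6 + 116.272 + 60.46144 + 31.4399488 = ΔG·(1 − c^5)/(1 − c) = 430 × (1 − 0.0380204032)/0.48 ≈ €861.8 billion.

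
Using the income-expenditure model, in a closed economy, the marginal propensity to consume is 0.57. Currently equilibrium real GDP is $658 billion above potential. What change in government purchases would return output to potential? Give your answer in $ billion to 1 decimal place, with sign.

Spending multiplier = 1/(1 − MPC) = 1/(1 − 0.57) = 1/0.43 ≈ 2.326.
Need ΔY = −$658 billion, so ΔG = ΔY/k = (−$658 billion) × 0.43 ≈ −$282.9 billion.
The government should cut government purchases by $282.9 billion.

−$282.9 billion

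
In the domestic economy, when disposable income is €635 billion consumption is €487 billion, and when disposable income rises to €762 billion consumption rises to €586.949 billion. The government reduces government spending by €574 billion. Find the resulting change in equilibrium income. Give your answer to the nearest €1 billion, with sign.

−€2,695 billion

MPC = ΔC/ΔYd = (586.949 − 487)/(762 − 635) = 99.949/127 = 0.787.
Spending multiplier = 1/(1 − MPC) = 1/(1 − 0.787) = 1/0.213 ≈ 4.695.
ΔY = k × ΔG = (−€574 billion) / 0.213 ≈ −€2,695 billion.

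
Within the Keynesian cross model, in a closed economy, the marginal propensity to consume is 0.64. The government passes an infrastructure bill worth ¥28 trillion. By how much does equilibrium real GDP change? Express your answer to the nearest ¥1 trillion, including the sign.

+¥78 trillion

Spending multiplier = 1/(1 − MPC) = 1/(1 − 0.64) = 1/0.36 ≈ 2.778.
ΔY = k × ΔG = (+¥28 trillion) / 0.36 ≈ +¥78 trillion.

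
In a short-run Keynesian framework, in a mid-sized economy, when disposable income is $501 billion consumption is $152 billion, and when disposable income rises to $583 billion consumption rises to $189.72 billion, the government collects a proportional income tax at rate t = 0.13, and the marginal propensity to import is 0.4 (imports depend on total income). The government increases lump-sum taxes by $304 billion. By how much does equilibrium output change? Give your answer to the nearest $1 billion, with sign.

MPC = ΔC/ΔYd = (189.72 − 152)/(583 − 501) = 37.72/82 = 0.46.
A lump-sum tax change of +$304 billion shifts disposable income by −$304 billion; first-round consumption changes by −c × ΔT = −0.46 × (+$304 billion) = −$139.84 billion.
Expenditure multiplier = 1/(1 − c(1−t) + m) = 1/(1 − 0.46×0.87 + 0.4) = 1/0.9998 ≈ 1.
The tax multiplier is −c × k ≈ −0.46, so ΔY = k × (−c·ΔT) = (−$139.84 billion) / 0.9998 ≈ −$140 billion.

−$140 billion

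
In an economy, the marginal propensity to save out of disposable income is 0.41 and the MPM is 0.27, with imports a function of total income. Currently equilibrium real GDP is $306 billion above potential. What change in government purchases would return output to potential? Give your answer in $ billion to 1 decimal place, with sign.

MPC = 1 − MPS = 1 − 0.41 = 0.59.
Spending multiplier = 1/(1 − c + m) = 1/(1 − 0.59 + 0.27) = 1/0.68 ≈ 1.471.
Need ΔY = −$306 billion, so ΔG = ΔY/k = (−$306 billion) × 0.68 ≈ −$208.1 billion.
The government should cut government purchases by $208.1 billion.

−$208.1 billion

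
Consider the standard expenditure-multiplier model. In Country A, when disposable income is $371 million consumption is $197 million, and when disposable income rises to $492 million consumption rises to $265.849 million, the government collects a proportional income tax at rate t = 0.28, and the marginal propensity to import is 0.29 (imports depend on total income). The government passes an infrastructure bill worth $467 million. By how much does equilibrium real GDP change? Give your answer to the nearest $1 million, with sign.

MPC = ΔC/ΔYd = (265.849 − 197)/(492 − 371) = 68.849/121 = 0.569.
Government-spending multiplier = 1/(1 − c(1−t) + m) = 1/(1 − 0.569×0.72 + 0.29) = 1/0.88032 ≈ 1.136.
ΔY = k × ΔG = (+$467 million) / 0.88032 ≈ +$530 million.

+$530 million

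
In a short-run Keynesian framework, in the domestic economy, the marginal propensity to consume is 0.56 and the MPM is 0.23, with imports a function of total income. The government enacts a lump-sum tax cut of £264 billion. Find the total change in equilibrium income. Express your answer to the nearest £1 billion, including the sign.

+£221 billion

A lump-sum tax change of −£264 billion shifts disposable income by +£264 billion; first-round consumption changes by −c × ΔT = −0.56 × (−£264 billion) = +£147.84 billion.
Expenditure multiplier = 1/(1 − c + m) = 1/(1 − 0.56 + 0.23) = 1/0.67 ≈ 1.493.
The tax multiplier is −c × k ≈ −0.836, so ΔY = k × (−c·ΔT) = (+£147.84 billion) / 0.67 ≈ +£221 billion.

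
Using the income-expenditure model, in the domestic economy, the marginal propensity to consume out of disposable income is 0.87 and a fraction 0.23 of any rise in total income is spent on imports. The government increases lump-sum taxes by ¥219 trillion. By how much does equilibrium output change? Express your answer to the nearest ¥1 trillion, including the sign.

A lump-sum tax change of +¥219 trillion shifts disposable income by −¥219 trillion; first-round consumption changes by −c × ΔT = −0.87 × (+¥219 trillion) = −¥190.53 trillion.
Expenditure multiplier = 1/(1 − c + m) = 1/(1 − 0.87 + 0.23) = 1/0.36 ≈ 2.778.
The tax multiplier is −c × k ≈ −2.417, so ΔY = k × (−c·ΔT) = (−¥190.53 trillion) / 0.36 ≈ −¥529 trillion.

−¥529 trillion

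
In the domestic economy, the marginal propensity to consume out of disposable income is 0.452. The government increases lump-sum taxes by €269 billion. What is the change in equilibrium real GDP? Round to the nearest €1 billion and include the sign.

−€222 billion

A lump-sum tax change of +€269 billion shifts disposable income by −€269 billion; first-round consumption changes by −c × ΔT = −0.452 × (+€269 billion) = −€121.588 billion.
Expenditure multiplier = 1/(1 − MPC) = 1/(1 − 0.452) = 1/0.548 ≈ 1.825.
The tax multiplier is −c × k ≈ −0.825, so ΔY = k × (−c·ΔT) = (−€121.588 billion) / 0.548 ≈ −€222 billion.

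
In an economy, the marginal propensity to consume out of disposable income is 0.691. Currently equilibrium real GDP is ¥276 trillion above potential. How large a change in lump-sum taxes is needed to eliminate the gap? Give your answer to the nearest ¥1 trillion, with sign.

Spending multiplier = 1/(1 − MPC) = 1/(1 − 0.691) = 1/0.309 ≈ 3.236.
Tax multiplier = −c·k = −0.691/0.309 ≈ −2.236. Need ΔY = −¥276 trillion, so ΔT = ΔY/(−c·k) = −(−¥276 trillion) × 0.309 / 0.691 ≈ +¥123 trillion.
The government should raise lump-sum taxes by ¥123 trillion.

+¥123 trillion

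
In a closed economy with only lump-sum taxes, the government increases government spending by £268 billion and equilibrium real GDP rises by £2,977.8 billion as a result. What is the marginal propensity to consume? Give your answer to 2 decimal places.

Implied spending multiplier k = ΔY/ΔG = 2,977.8/268 ≈ 11.1112.
Since k = 1/(1 − MPC), MPC = 1 − 1/k = 1 − ΔG/ΔY = 1 − 268/2,977.8 ≈ 0.91.

0.91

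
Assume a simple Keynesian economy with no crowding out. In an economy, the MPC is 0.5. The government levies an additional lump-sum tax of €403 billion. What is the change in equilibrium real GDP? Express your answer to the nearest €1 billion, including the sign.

−€403 billion

A lump-sum tax change of +€403 billion shifts disposable income by −€403 billion; first-round consumption changes by −c × ΔT = −0.5 × (+€403 billion) = −€201.5 billion.
Expenditure multiplier = 1/(1 − MPC) = 1/(1 − 0.5) = 1/0.5 = 2.
The tax multiplier is −c × k = −1, so ΔY = k × (−c·ΔT) = (−€201.5 billion) / 0.5 = −€403 billion.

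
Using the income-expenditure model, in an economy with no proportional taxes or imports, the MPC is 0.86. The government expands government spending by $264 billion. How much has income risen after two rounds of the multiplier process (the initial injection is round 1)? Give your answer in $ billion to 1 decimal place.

$491.0 billion

Round 1 adds ΔG = $264 billion; each later round is MPC = 0.86 times the previous.
After 2 rounds: 264 + 227.04 = ΔG·(1 − c^2)/(1 − c) = 264 × (1 − 0.7396)/0.14 ≈ $491 billion.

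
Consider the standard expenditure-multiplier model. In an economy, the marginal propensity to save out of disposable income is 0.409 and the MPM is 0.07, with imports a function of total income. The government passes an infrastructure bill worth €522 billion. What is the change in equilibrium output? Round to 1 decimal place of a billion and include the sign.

+€1,089.8 billion

MPC = 1 − MPS = 1 − 0.409 = 0.591.
Government-spending multiplier = 1/(1 − c + m) = 1/(1 − 0.591 + 0.07) = 1/0.479 ≈ 2.088.
ΔY = k × ΔG = (+€522 billion) / 0.479 ≈ +€1,089.8 billion.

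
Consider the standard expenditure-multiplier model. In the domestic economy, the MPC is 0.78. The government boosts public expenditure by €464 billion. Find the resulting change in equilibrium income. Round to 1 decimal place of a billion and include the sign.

Expenditure multiplier = 1/(1 − MPC) = 1/(1 − 0.78) = 1/0.22 ≈ 4.545.
ΔY = k × ΔG = (+€464 billion) / 0.22 ≈ +€2,109.1 billion.

+€2,109.1 billion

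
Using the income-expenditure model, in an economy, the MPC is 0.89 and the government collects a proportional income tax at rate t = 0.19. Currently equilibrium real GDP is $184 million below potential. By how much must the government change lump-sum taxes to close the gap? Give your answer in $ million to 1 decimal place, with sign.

Spending multiplier = 1/(1 − c(1−t)) = 1/(1 − 0.89×0.81) = 1/0.2791 ≈ 3.583.
Tax multiplier = −c·k = −0.89/0.2791 ≈ −3.189. Need ΔY = +$184 million, so ΔT = ΔY/(−c·k) = −(+$184 million) × 0.2791 / 0.89 ≈ −$57.7 million.
The government should cut lump-sum taxes by $57.7 million.

−$57.7 million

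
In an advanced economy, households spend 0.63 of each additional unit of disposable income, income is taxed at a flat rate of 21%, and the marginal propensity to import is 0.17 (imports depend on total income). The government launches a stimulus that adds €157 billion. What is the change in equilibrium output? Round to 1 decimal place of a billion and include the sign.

+€233.5 billion

Spending multiplier = 1/(1 − c(1−t) + m) = 1/(1 − 0.63×0.79 + 0.17) = 1/0.6723 ≈ 1.487.
ΔY = k × ΔG = (+€157 billion) / 0.6723 ≈ +€233.5 billion.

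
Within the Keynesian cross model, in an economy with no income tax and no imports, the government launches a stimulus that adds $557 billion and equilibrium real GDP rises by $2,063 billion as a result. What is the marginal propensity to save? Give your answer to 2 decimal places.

Implied spending multiplier k = ΔY/ΔG = 2,063/557 ≈ 3.7038.
Since k = 1/(1 − MPC), MPC = 1 − 1/k = 1 − ΔG/ΔY = 1 − 557/2,063 ≈ 0.73.
MPS = 1 − MPC = 0.27.

0.27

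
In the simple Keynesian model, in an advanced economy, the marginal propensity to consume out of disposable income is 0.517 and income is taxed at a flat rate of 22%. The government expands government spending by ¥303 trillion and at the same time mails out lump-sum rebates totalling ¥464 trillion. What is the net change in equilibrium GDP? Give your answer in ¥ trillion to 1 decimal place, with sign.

Expenditure multiplier = 1/(1 − c(1−t)) = 1/(1 − 0.517×0.78) = 1/0.59674 ≈ 1.676.
ΔG contributes k·ΔG = (+¥303 trillion) / 0.59674 ≈ +¥507.8 trillion.
ΔT of −¥464 trillion changes first-round spending by −c·ΔT = +¥239.888 trillion, contributing k·(−c·ΔT) = (+¥239.888 trillion) / 0.59674 ≈ +¥402 trillion.
Net ΔY = k(ΔG − c·ΔT) = (+¥542.888 trillion) / 0.59674 ≈ +¥909.8 trillion.

+¥909.8 trillion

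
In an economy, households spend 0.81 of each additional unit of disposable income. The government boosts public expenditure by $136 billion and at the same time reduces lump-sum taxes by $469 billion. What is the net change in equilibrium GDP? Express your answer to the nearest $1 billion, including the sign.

Expenditure multiplier = 1/(1 − MPC) = 1/(1 − 0.81) = 1/0.19 ≈ 5.263.
ΔG contributes k·ΔG = (+$136 billion) / 0.19 ≈ +$715.8 billion.
ΔT of −$469 billion changes first-round spending by −c·ΔT = +$379.89 billion, contributing k·(−c·ΔT) = (+$379.89 billion) / 0.19 ≈ +$1,999.4 billion.
Net ΔY = k(ΔG − c·ΔT) = (+$515.89 billion) / 0.19 ≈ +$2,715 billion.

+$2,715 billion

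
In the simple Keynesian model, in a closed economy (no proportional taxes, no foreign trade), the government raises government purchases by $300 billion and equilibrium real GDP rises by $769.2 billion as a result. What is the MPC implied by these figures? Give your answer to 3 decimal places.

0.610

Implied spending multiplier k = ΔY/ΔG = 769.2/300 = 2.564.
Since k = 1/(1 − MPC), MPC = 1 − 1/k = 1 − ΔG/ΔY = 1 − 300/769.2 ≈ 0.610.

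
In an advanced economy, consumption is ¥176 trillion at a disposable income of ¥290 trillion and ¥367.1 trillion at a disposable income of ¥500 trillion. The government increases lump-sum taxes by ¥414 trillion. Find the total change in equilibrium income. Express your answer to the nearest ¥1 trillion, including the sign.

MPC = ΔC/ΔYd = (367.1 − 176)/(500 − 290) = 191.1/210 = 0.91.
A lump-sum tax change of +¥414 trillion shifts disposable income by −¥414 trillion; first-round consumption changes by −c × ΔT = −0.91 × (+¥414 trillion) = −¥376.74 trillion.
Expenditure multiplier = 1/(1 − MPC) = 1/(1 − 0.91) = 1/0.09 ≈ 11.111.
The tax multiplier is −c × k ≈ −10.111, so ΔY = k × (−c·ΔT) = (−¥376.74 trillion) / 0.09 = −¥4,186 trillion.

−¥4,186 trillion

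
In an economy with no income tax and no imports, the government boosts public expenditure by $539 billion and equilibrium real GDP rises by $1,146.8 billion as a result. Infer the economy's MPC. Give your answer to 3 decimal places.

0.530

Implied spending multiplier k = ΔY/ΔG = 1,146.8/539 ≈ 2.1276.
Since k = 1/(1 − MPC), MPC = 1 − 1/k = 1 − ΔG/ΔY = 1 − 539/1,146.8 ≈ 0.530.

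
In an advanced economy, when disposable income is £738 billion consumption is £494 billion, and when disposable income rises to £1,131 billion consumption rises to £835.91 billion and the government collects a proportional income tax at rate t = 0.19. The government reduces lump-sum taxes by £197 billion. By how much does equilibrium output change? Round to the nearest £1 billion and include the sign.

MPC = ΔC/ΔYd = (835.91 − 494)/(1,131 − 738) = 341.91/393 = 0.87.
A lump-sum tax change of −£197 billion shifts disposable income by +£197 billion; first-round consumption changes by −c × ΔT = −0.87 × (−£197 billion) = +£171.39 billion.
Expenditure multiplier = 1/(1 − c(1−t)) = 1/(1 − 0.87×0.81) = 1/0.2953 ≈ 3.386.
The tax multiplier is −c × k ≈ −2.946, so ΔY = k × (−c·ΔT) = (+£171.39 billion) / 0.2953 ≈ +£580 billion.

+£580 billion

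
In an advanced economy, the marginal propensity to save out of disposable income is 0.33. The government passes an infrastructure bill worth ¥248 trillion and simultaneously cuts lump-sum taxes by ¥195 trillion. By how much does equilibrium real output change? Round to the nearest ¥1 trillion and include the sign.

MPC = 1 − MPS = 1 − 0.33 = 0.67.
Expenditure multiplier = 1/(1 − MPC) = 1/(1 − 0.67) = 1/0.33 ≈ 3.03.
ΔG contributes k·ΔG = (+¥248 trillion) / 0.33 ≈ +¥751.5 trillion.
ΔT of −¥195 trillion changes first-round spending by −c·ΔT = +¥130.65 trillion, contributing k·(−c·ΔT) = (+¥130.65 trillion) / 0.33 ≈ +¥395.9 trillion.
Net ΔY = k(ΔG − c·ΔT) = (+¥378.65 trillion) / 0.33 ≈ +¥1,147 trillion.

+¥1,147 trillion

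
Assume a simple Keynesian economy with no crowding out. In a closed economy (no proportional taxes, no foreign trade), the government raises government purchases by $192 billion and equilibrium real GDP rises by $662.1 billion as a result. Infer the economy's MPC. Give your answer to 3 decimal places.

0.710

Implied spending multiplier k = ΔY/ΔG = 662.1/192 ≈ 3.4484.
Since k = 1/(1 − MPC), MPC = 1 − 1/k = 1 − ΔG/ΔY = 1 − 192/662.1 ≈ 0.710.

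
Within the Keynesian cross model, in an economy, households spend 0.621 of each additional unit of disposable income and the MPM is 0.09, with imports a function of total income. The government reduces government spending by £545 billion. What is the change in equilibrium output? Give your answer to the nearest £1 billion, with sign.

−£1,162 billion

Spending multiplier = 1/(1 − c + m) = 1/(1 − 0.621 + 0.09) = 1/0.469 ≈ 2.132.
ΔY = k × ΔG = (−£545 billion) / 0.469 ≈ −£1,162 billion.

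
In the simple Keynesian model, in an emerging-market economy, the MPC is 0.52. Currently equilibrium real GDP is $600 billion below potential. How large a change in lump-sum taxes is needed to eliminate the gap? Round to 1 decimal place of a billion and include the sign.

−$553.8 billion

Spending multiplier = 1/(1 − MPC) = 1/(1 − 0.52) = 1/0.48 ≈ 2.083.
Tax multiplier = −c·k = −0.52/0.48 ≈ −1.083. Need ΔY = +$600 billion, so ΔT = ΔY/(−c·k) = −(+$600 billion) × 0.48 / 0.52 ≈ −$553.8 billion.
The government should cut lump-sum taxes by $553.8 billion.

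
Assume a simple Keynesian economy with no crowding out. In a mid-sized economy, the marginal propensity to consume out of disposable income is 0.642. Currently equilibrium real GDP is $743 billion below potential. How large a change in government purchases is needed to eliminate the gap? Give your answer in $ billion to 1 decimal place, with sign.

Spending multiplier = 1/(1 − MPC) = 1/(1 − 0.642) = 1/0.358 ≈ 2.793.
Need ΔY = +$743 billion, so ΔG = ΔY/k = (+$743 billion) × 0.358 ≈ +$266 billion.
The government should increase government purchases by $266 billion.

+$266.0 billion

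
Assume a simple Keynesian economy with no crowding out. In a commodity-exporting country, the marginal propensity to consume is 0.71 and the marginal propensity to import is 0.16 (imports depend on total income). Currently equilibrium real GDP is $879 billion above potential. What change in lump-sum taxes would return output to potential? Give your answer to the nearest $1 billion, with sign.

Spending multiplier = 1/(1 − c + m) = 1/(1 − 0.71 + 0.16) = 1/0.45 ≈ 2.222.
Tax multiplier = −c·k = −0.71/0.45 ≈ −1.578. Need ΔY = −$879 billion, so ΔT = ΔY/(−c·k) = −(−$879 billion) × 0.45 / 0.71 ≈ +$557 billion.
The government should raise lump-sum taxes by $557 billion.

+$557 billion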